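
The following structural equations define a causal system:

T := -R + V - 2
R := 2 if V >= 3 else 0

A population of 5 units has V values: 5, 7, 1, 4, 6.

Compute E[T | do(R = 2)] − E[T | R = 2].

Every unit gets R=2 under the intervention. T values become 1, 3, -3, 0, 2; E[T|do(R=2)] = 0.6.
Conditioning on R=2 selects the 4 unit(s) with V ∈ {5, 7, 4, 6}. Their T values: 1, 3, 0, 2. Mean = 1.5.
Difference = 0.6 − 1.5 = -0.9.

-0.9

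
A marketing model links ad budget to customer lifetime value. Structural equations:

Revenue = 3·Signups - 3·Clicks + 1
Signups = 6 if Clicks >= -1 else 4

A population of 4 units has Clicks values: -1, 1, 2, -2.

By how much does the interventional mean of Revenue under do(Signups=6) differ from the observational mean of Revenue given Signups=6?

2

Under do(Signups=6), Signups's equation is replaced by Signups=6 for every unit. Per-unit Revenue: 22, 16, 13, 25. Mean = 19.
Observing Signups=6 restricts to units where Signups's equation naturally yields 6: Clicks ∈ {-1, 1, 2}. In that subpopulation Revenue = 22, 16, 13, mean 17.
Difference = 19 − 17 = 2.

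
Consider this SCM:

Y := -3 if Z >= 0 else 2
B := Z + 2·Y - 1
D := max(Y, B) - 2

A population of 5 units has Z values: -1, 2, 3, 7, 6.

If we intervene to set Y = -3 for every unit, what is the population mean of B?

Under do(Y=-3), Y's equation is replaced by Y=-3 for every unit. Per-unit B: -8, -5, -4, 0, -1. Mean = -3.6.

-3.6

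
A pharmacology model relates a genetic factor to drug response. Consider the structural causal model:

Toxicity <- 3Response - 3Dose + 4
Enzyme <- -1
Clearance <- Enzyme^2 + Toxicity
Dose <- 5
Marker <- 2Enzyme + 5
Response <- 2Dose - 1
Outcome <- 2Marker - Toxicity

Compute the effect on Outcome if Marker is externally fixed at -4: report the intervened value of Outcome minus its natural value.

The intervention breaks the incoming arrows to Marker: Marker <- 2Enzyme + 5 no longer applies, and Marker = -4.
Response = 2Dose - 1  [with Dose=5]  = 9
Toxicity = 3Response - 3Dose + 4  [with Response=9, Dose=5]  = 16
Outcome = 2Marker - Toxicity  [with Marker=-4, Toxicity=16]  = -24
Without intervention: Marker = 2Enzyme + 5  [with Enzyme=-1]  = 3; Response = 2Dose - 1  [with Dose=5]  = 9; Toxicity = 3Response - 3Dose + 4  [with Response=9, Dose=5]  = 16; Outcome = 2Marker - Toxicity  [with Marker=3, Toxicity=16]  = -10.
Change = -24 − (-10) = -14.

-14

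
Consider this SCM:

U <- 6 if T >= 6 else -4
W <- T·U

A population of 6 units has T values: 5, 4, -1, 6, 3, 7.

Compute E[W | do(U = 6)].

do(U=6) breaks U's dependence on T. With U=6 fixed, W across the units is 30, 24, -6, 36, 18, 42, mean 24.

24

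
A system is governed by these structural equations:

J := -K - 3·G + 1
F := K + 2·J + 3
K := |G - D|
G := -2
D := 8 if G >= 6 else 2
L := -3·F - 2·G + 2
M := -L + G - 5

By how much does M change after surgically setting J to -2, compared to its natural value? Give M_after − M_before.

-30

The intervention breaks the incoming arrows to J: J := -K - 3·G + 1 no longer applies, and J = -2.
D = 8 if G >= 6 else 2  [with G=-2]  = 2
K = |G - D|  [with G=-2, D=2]  = 4
F = K + 2·J + 3  [with K=4, J=-2]  = 3
L = -3·F - 2·G + 2  [with F=3, G=-2]  = -3
M = -L + G - 5  [with L=-3, G=-2]  = -4
Without intervention: D = 8 if G >= 6 else 2  [with G=-2]  = 2; K = |G - D|  [with G=-2, D=2]  = 4; J = -K - 3·G + 1  [with K=4, G=-2]  = 3; F = K + 2·J + 3  [with K=4, J=3]  = 13; L = -3·F - 2·G + 2  [with F=13, G=-2]  = -33; M = -L + G - 5  [with L=-33, G=-2]  = 26.
Change = -4 − 26 = -30.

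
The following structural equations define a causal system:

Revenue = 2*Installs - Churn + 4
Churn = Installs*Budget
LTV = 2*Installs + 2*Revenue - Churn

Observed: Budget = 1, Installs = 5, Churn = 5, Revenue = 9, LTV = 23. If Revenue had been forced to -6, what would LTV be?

Intervening sets Revenue = -6 and removes its equation (Revenue = 2*Installs - Churn + 4).
Churn = Installs*Budget  [with Installs=5, Budget=1]  = 5
LTV = 2*Installs + 2*Revenue - Churn  [with Installs=5, Revenue=-6, Churn=5]  = -7

-7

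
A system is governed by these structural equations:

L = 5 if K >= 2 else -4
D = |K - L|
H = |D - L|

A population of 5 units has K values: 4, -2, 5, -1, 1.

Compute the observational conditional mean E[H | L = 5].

4.5

Observing L=5 restricts to units where L's equation naturally yields 5: K ∈ {4, 5}. In that subpopulation H = 4, 5, mean 4.5.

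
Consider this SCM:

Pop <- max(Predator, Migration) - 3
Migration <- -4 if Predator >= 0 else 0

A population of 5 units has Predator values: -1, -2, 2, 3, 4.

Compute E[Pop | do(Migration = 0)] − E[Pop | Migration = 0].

Under do(Migration=0), Migration's equation is replaced by Migration=0 for every unit. Per-unit Pop: -3, -3, -1, 0, 1. Mean = -1.2.
Conditioning on Migration=0 selects the 2 unit(s) with Predator ∈ {-1, -2}. Their Pop values: -3, -3. Mean = -3.
Difference = -1.2 − (-3) = 1.8.

1.8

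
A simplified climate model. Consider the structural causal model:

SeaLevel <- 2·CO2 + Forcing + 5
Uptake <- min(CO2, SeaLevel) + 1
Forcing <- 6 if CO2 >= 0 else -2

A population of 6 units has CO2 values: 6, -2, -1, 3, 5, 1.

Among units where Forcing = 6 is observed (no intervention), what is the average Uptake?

4.75

Observing Forcing=6 restricts to units where Forcing's equation naturally yields 6: CO2 ∈ {6, 3, 5, 1}. In that subpopulation Uptake = 7, 4, 6, 2, mean 4.75.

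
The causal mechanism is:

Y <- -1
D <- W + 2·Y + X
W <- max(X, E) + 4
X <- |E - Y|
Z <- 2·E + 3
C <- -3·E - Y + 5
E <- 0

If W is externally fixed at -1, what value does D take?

The intervention breaks the incoming arrows to W: W <- max(X, E) + 4 no longer applies, and W = -1.
X = |E - Y|  [with E=0, Y=-1]  = 1
D = W + 2·Y + X  [with W=-1, Y=-1, X=1]  = -2

-2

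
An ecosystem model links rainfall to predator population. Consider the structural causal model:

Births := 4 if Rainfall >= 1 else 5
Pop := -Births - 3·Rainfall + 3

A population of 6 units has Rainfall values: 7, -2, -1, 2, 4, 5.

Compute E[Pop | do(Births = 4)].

do(Births=4) breaks Births's dependence on Rainfall. With Births=4 fixed, Pop across the units is -22, 5, 2, -7, -13, -16, mean -8.5.

-8.5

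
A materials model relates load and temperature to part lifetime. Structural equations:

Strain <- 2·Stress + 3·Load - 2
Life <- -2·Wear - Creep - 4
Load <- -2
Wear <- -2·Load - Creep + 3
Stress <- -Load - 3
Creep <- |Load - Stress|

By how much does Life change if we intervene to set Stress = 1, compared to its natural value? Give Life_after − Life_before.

Under do(Stress=1), the mechanism Stress <- -Load - 3 is discarded; Stress is fixed at 1.
Creep = |Load - Stress|  [with Load=-2, Stress=1]  = 3
Wear = -2·Load - Creep + 3  [with Load=-2, Creep=3]  = 4
Life = -2·Wear - Creep - 4  [with Wear=4, Creep=3]  = -15
Without intervention: Stress = -Load - 3  [with Load=-2]  = -1; Creep = |Load - Stress|  [with Load=-2, Stress=-1]  = 1; Wear = -2·Load - Creep + 3  [with Load=-2, Creep=1]  = 6; Life = -2·Wear - Creep - 4  [with Wear=6, Creep=1]  = -17.
Change = -15 − (-17) = 2.

2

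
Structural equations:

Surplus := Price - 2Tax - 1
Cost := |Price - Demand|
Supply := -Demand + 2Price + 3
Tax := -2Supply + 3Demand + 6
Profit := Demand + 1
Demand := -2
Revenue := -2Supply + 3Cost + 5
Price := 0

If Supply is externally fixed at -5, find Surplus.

-21

The intervention breaks the incoming arrows to Supply: Supply := -Demand + 2Price + 3 no longer applies, and Supply = -5.
Tax = -2Supply + 3Demand + 6  [with Supply=-5, Demand=-2]  = 10
Surplus = Price - 2Tax - 1  [with Price=0, Tax=10]  = -21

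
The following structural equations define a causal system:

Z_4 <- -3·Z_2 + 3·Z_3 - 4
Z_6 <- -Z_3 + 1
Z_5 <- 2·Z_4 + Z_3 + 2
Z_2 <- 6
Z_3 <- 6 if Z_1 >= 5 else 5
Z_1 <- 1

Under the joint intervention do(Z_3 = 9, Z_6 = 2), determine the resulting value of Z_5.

21

The joint intervention fixes Z_3 = 9, Z_6 = 2, removing each variable's own equation.
Z_4 = -3·Z_2 + 3·Z_3 - 4  [with Z_2=6, Z_3=9]  = 5
Z_5 = 2·Z_4 + Z_3 + 2  [with Z_4=5, Z_3=9]  = 21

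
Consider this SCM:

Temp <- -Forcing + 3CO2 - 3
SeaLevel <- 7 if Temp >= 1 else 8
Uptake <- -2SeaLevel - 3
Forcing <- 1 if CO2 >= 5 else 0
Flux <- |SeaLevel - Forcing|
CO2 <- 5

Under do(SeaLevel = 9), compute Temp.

Under do(SeaLevel=9), the mechanism SeaLevel <- 7 if Temp >= 1 else 8 is discarded; SeaLevel is fixed at 9.
Since Temp is not a descendant of the intervened variable, it is unaffected.
Forcing = 1 if CO2 >= 5 else 0  [with CO2=5]  = 1
Temp = -Forcing + 3CO2 - 3  [with Forcing=1, CO2=5]  = 11

11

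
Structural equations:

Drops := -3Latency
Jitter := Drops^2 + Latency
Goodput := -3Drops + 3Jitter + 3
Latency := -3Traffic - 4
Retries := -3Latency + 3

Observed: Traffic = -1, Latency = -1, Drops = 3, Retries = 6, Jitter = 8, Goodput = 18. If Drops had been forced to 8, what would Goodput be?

168

The intervention breaks the incoming arrows to Drops: Drops := -3Latency no longer applies, and Drops = 8.
Latency = -3Traffic - 4  [with Traffic=-1]  = -1
Jitter = Drops^2 + Latency  [with Drops=8, Latency=-1]  = 63
Goodput = -3Drops + 3Jitter + 3  [with Drops=8, Jitter=63]  = 168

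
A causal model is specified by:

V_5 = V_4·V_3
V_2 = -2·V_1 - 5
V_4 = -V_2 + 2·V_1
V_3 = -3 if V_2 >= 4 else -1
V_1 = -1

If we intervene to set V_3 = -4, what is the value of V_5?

do(V_3=-4) replaces the equation V_3 = -3 if V_2 >= 4 else -1 with the constant V_3 = -4.
V_2 = -2·V_1 - 5  [with V_1=-1]  = -3
V_4 = -V_2 + 2·V_1  [with V_2=-3, V_1=-1]  = 1
V_5 = V_4·V_3  [with V_4=1, V_3=-4]  = -4

-4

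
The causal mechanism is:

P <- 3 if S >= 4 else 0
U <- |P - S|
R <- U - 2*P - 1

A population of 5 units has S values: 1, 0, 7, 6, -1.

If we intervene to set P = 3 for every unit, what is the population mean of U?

3.2

Every unit gets P=3 under the intervention. U values become 2, 3, 4, 3, 4; E[U|do(P=3)] = 3.2.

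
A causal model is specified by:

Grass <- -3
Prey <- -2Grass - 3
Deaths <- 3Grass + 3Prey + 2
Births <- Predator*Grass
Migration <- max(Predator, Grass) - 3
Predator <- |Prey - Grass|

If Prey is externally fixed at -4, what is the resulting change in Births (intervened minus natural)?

Under do(Prey=-4), the mechanism Prey <- -2Grass - 3 is discarded; Prey is fixed at -4.
Predator = |Prey - Grass|  [with Prey=-4, Grass=-3]  = 1
Births = Predator*Grass  [with Predator=1, Grass=-3]  = -3
Without intervention: Prey = -2Grass - 3  [with Grass=-3]  = 3; Predator = |Prey - Grass|  [with Prey=3, Grass=-3]  = 6; Births = Predator*Grass  [with Predator=6, Grass=-3]  = -18.
Change = -3 − (-18) = 15.

15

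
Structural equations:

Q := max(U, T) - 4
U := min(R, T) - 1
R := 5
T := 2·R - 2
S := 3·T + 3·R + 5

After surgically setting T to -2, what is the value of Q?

-6

do(T=-2) replaces the equation T := 2·R - 2 with the constant T = -2.
U = min(R, T) - 1  [with R=5, T=-2]  = -3
Q = max(U, T) - 4  [with U=-3, T=-2]  = -6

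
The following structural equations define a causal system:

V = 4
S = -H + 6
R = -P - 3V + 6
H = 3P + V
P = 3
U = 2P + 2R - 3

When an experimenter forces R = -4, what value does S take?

-7

The intervention breaks the incoming arrows to R: R = -P - 3V + 6 no longer applies, and R = -4.
No directed path runs from R to S, so S keeps its natural value.
H = 3P + V  [with P=3, V=4]  = 13
S = -H + 6  [with H=13]  = -7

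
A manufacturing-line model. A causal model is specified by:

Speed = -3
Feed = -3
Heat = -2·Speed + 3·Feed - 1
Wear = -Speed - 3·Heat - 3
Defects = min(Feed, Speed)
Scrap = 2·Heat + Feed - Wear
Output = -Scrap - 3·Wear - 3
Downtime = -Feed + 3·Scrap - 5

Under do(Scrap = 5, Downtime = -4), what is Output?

-44

Under do(Scrap = 5, Downtime = -4), each intervened variable's structural equation is replaced by its fixed value.
Heat = -2·Speed + 3·Feed - 1  [with Speed=-3, Feed=-3]  = -4
Wear = -Speed - 3·Heat - 3  [with Speed=-3, Heat=-4]  = 12
Output = -Scrap - 3·Wear - 3  [with Scrap=5, Wear=12]  = -44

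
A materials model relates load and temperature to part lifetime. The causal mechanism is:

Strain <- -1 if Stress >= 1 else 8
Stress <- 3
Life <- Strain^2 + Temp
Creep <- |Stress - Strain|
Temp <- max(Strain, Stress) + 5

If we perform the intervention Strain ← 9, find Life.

do(Strain=9) replaces the equation Strain <- -1 if Stress >= 1 else 8 with the constant Strain = 9.
Temp = max(Strain, Stress) + 5  [with Strain=9, Stress=3]  = 14
Life = Strain^2 + Temp  [with Strain=9, Temp=14]  = 95

95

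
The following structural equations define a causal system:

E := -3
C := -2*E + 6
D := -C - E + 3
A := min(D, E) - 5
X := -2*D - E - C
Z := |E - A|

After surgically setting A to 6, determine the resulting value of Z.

9

Under do(A=6), the mechanism A := min(D, E) - 5 is discarded; A is fixed at 6.
Z = |E - A|  [with E=-3, A=6]  = 9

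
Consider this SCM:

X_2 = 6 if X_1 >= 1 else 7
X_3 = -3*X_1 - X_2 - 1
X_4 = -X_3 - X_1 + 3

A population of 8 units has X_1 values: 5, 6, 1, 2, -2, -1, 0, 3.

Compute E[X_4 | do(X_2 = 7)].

do(X_2=7) breaks X_2's dependence on X_1. With X_2=7 fixed, X_4 across the units is 21, 23, 13, 15, 7, 9, 11, 17, mean 14.5.

14.5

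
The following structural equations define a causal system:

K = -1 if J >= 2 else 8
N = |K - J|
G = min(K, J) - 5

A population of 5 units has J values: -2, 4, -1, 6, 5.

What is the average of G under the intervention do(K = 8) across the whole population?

Every unit gets K=8 under the intervention. G values become -7, -1, -6, 1, 0; E[G|do(K=8)] = -2.6.

-2.6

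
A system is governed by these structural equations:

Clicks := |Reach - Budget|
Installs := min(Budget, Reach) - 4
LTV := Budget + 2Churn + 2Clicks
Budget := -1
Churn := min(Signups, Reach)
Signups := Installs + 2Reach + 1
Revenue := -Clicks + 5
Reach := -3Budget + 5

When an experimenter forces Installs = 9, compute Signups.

26

Intervening sets Installs = 9 and removes its equation (Installs := min(Budget, Reach) - 4).
Reach = -3Budget + 5  [with Budget=-1]  = 8
Signups = Installs + 2Reach + 1  [with Installs=9, Reach=8]  = 26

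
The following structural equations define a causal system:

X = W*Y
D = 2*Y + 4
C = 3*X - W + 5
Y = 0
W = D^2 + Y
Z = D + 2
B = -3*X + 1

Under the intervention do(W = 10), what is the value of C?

-5

The intervention breaks the incoming arrows to W: W = D^2 + Y no longer applies, and W = 10.
X = W*Y  [with W=10, Y=0]  = 0
C = 3*X - W + 5  [with X=0, W=10]  = -5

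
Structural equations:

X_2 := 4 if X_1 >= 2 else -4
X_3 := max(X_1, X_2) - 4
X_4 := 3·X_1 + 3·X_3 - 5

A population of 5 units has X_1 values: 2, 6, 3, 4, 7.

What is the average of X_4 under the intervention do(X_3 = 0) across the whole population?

do(X_3=0) breaks X_3's dependence on X_1. With X_3=0 fixed, X_4 across the units is 1, 13, 4, 7, 16, mean 8.2.

8.2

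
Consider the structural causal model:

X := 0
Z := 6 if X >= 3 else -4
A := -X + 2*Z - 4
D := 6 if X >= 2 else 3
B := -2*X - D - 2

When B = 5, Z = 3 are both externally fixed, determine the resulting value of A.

Setting B = 5, Z = 3 by intervention discards those variables' equations.
A = -X + 2*Z - 4  [with X=0, Z=3]  = 2

2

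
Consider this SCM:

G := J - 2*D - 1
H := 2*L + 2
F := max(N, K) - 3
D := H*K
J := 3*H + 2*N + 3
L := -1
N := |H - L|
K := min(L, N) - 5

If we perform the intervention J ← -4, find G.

The intervention breaks the incoming arrows to J: J := 3*H + 2*N + 3 no longer applies, and J = -4.
H = 2*L + 2  [with L=-1]  = 0
N = |H - L|  [with H=0, L=-1]  = 1
K = min(L, N) - 5  [with L=-1, N=1]  = -6
D = H*K  [with H=0, K=-6]  = 0
G = J - 2*D - 1  [with J=-4, D=0]  = -5

-5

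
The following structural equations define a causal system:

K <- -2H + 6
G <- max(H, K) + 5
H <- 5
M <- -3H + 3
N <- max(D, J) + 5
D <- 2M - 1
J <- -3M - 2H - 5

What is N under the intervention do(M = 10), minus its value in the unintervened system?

-2

Under do(M=10), the mechanism M <- -3H + 3 is discarded; M is fixed at 10.
J = -3M - 2H - 5  [with M=10, H=5]  = -45
D = 2M - 1  [with M=10]  = 19
N = max(D, J) + 5  [with D=19, J=-45]  = 24
Without intervention: M = -3H + 3  [with H=5]  = -12; J = -3M - 2H - 5  [with M=-12, H=5]  = 21; D = 2M - 1  [with M=-12]  = -25; N = max(D, J) + 5  [with D=-25, J=21]  = 26.
Change = 24 − 26 = -2.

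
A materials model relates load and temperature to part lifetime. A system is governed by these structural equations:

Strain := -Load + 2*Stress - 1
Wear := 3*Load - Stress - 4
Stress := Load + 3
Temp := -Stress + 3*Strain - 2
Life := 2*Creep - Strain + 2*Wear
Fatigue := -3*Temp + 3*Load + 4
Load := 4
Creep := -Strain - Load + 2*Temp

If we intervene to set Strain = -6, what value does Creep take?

-52

do(Strain=-6) replaces the equation Strain := -Load + 2*Stress - 1 with the constant Strain = -6.
Stress = Load + 3  [with Load=4]  = 7
Temp = -Stress + 3*Strain - 2  [with Stress=7, Strain=-6]  = -27
Creep = -Strain - Load + 2*Temp  [with Strain=-6, Load=4, Temp=-27]  = -52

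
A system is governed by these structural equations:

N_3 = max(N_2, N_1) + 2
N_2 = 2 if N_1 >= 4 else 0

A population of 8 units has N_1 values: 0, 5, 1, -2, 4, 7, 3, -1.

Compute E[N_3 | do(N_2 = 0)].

4.5

Under do(N_2=0), N_2's equation is replaced by N_2=0 for every unit. Per-unit N_3: 2, 7, 3, 2, 6, 9, 5, 2. Mean = 4.5.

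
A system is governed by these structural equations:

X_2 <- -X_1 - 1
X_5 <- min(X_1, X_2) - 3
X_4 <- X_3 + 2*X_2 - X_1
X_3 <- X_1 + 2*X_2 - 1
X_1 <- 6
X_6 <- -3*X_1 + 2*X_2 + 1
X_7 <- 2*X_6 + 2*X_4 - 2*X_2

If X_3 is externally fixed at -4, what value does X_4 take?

The intervention breaks the incoming arrows to X_3: X_3 <- X_1 + 2*X_2 - 1 no longer applies, and X_3 = -4.
X_2 = -X_1 - 1  [with X_1=6]  = -7
X_4 = X_3 + 2*X_2 - X_1  [with X_3=-4, X_2=-7, X_1=6]  = -24

-24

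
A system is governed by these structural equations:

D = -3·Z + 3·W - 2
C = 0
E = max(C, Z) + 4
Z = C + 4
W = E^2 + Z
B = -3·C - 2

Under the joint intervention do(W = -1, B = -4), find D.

The joint intervention fixes W = -1, B = -4, removing each variable's own equation.
Z = C + 4  [with C=0]  = 4
D = -3·Z + 3·W - 2  [with Z=4, W=-1]  = -17

-17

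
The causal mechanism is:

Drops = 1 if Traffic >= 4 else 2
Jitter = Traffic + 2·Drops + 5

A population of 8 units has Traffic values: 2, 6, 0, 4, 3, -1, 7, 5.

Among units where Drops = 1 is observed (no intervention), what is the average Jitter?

12.5

Conditioning on Drops=1 selects the 4 unit(s) with Traffic ∈ {6, 4, 7, 5}. Their Jitter values: 13, 11, 14, 12. Mean = 12.5.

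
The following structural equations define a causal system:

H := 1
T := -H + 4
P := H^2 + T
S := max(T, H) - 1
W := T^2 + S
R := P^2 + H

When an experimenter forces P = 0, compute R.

1

The intervention breaks the incoming arrows to P: P := H^2 + T no longer applies, and P = 0.
R = P^2 + H  [with P=0, H=1]  = 1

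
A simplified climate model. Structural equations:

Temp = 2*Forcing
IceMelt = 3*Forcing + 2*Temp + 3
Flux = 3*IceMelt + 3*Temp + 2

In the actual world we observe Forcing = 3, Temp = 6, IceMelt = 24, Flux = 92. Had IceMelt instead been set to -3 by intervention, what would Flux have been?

11

The intervention breaks the incoming arrows to IceMelt: IceMelt = 3*Forcing + 2*Temp + 3 no longer applies, and IceMelt = -3.
Temp = 2*Forcing  [with Forcing=3]  = 6
Flux = 3*IceMelt + 3*Temp + 2  [with IceMelt=-3, Temp=6]  = 11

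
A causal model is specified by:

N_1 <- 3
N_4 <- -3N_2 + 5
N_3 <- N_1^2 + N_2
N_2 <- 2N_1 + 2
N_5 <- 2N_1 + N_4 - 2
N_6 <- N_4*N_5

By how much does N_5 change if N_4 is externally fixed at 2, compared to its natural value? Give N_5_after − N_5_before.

Intervening sets N_4 = 2 and removes its equation (N_4 <- -3N_2 + 5).
N_5 = 2N_1 + N_4 - 2  [with N_1=3, N_4=2]  = 6
Without intervention: N_2 = 2N_1 + 2  [with N_1=3]  = 8; N_4 = -3N_2 + 5  [with N_2=8]  = -19; N_5 = 2N_1 + N_4 - 2  [with N_1=3, N_4=-19]  = -15.
Change = 6 − (-15) = 21.

21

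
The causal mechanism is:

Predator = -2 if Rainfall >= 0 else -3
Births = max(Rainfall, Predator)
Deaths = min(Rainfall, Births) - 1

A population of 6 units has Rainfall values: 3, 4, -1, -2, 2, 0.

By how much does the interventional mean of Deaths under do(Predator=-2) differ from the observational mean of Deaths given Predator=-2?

-1.25

The intervention sets Predator=-2 in all 6 units regardless of Rainfall. Recomputing Deaths per unit gives 2, 3, -2, -3, 1, -1; average 0.
Observing Predator=-2 restricts to units where Predator's equation naturally yields -2: Rainfall ∈ {3, 4, 2, 0}. In that subpopulation Deaths = 2, 3, 1, -1, mean 1.25.
Difference = 0 − 1.25 = -1.25.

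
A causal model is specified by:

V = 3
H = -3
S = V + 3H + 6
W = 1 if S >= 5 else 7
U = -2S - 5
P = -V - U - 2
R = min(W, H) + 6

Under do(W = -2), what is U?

-5

Intervening sets W = -2 and removes its equation (W = 1 if S >= 5 else 7).
No directed path runs from W to U, so U keeps its natural value.
S = V + 3H + 6  [with V=3, H=-3]  = 0
U = -2S - 5  [with S=0]  = -5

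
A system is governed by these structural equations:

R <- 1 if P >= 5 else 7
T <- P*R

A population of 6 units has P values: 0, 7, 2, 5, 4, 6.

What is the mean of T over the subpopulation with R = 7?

Conditioning on R=7 selects the 3 unit(s) with P ∈ {0, 2, 4}. Their T values: 0, 14, 28. Mean = 14.

14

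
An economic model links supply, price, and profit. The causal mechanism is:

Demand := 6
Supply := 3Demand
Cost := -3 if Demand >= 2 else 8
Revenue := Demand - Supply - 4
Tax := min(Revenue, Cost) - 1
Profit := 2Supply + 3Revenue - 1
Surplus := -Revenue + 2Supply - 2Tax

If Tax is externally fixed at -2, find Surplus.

Under do(Tax=-2), the mechanism Tax := min(Revenue, Cost) - 1 is discarded; Tax is fixed at -2.
Supply = 3Demand  [with Demand=6]  = 18
Revenue = Demand - Supply - 4  [with Demand=6, Supply=18]  = -16
Surplus = -Revenue + 2Supply - 2Tax  [with Revenue=-16, Supply=18, Tax=-2]  = 56

56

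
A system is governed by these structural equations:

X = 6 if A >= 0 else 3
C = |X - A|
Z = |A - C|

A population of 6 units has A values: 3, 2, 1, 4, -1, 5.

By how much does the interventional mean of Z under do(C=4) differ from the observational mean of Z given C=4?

The intervention sets C=4 in all 6 units regardless of A. Recomputing Z per unit gives 1, 2, 3, 0, 5, 1; average 2.
Observing C=4 restricts to units where C's equation naturally yields 4: A ∈ {2, -1}. In that subpopulation Z = 2, 5, mean 3.5.
Difference = 2 − 3.5 = -1.5.

-1.5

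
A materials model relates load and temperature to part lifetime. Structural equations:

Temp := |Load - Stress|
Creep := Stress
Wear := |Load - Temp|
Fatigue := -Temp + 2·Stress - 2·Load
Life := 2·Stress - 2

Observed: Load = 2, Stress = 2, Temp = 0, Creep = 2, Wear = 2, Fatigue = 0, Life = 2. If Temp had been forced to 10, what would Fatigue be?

-10

The intervention breaks the incoming arrows to Temp: Temp := |Load - Stress| no longer applies, and Temp = 10.
Fatigue = -Temp + 2·Stress - 2·Load  [with Temp=10, Stress=2, Load=2]  = -10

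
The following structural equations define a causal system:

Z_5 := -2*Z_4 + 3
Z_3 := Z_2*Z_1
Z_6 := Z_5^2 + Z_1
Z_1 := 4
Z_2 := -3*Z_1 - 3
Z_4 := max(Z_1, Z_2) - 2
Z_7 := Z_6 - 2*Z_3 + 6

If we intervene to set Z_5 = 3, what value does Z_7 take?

Under do(Z_5=3), the mechanism Z_5 := -2*Z_4 + 3 is discarded; Z_5 is fixed at 3.
Z_2 = -3*Z_1 - 3  [with Z_1=4]  = -15
Z_3 = Z_2*Z_1  [with Z_2=-15, Z_1=4]  = -60
Z_6 = Z_5^2 + Z_1  [with Z_5=3, Z_1=4]  = 13
Z_7 = Z_6 - 2*Z_3 + 6  [with Z_6=13, Z_3=-60]  = 139

139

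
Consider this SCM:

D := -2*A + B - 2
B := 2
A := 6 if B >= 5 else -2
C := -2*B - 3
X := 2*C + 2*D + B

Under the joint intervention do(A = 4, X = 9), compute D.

Under do(A = 4, X = 9), each intervened variable's structural equation is replaced by its fixed value.
D = -2*A + B - 2  [with A=4, B=2]  = -8

-8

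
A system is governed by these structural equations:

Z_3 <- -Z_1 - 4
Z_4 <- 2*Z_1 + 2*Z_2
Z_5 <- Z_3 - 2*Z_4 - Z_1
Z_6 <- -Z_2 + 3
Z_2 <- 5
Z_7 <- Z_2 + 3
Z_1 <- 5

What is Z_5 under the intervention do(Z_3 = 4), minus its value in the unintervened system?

do(Z_3=4) replaces the equation Z_3 <- -Z_1 - 4 with the constant Z_3 = 4.
Z_4 = 2*Z_1 + 2*Z_2  [with Z_1=5, Z_2=5]  = 20
Z_5 = Z_3 - 2*Z_4 - Z_1  [with Z_3=4, Z_4=20, Z_1=5]  = -41
Without intervention: Z_3 = -Z_1 - 4  [with Z_1=5]  = -9; Z_4 = 2*Z_1 + 2*Z_2  [with Z_1=5, Z_2=5]  = 20; Z_5 = Z_3 - 2*Z_4 - Z_1  [with Z_3=-9, Z_4=20, Z_1=5]  = -54.
Change = -41 − (-54) = 13.

13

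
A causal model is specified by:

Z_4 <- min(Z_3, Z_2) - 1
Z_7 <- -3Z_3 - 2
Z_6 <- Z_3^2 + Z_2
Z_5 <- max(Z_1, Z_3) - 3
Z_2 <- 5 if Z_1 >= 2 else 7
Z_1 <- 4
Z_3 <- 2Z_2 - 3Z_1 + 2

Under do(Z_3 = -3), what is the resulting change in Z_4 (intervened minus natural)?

The intervention breaks the incoming arrows to Z_3: Z_3 <- 2Z_2 - 3Z_1 + 2 no longer applies, and Z_3 = -3.
Z_2 = 5 if Z_1 >= 2 else 7  [with Z_1=4]  = 5
Z_4 = min(Z_3, Z_2) - 1  [with Z_3=-3, Z_2=5]  = -4
Without intervention: Z_2 = 5 if Z_1 >= 2 else 7  [with Z_1=4]  = 5; Z_3 = 2Z_2 - 3Z_1 + 2  [with Z_2=5, Z_1=4]  = 0; Z_4 = min(Z_3, Z_2) - 1  [with Z_3=0, Z_2=5]  = -1.
Change = -4 − (-1) = -3.

-3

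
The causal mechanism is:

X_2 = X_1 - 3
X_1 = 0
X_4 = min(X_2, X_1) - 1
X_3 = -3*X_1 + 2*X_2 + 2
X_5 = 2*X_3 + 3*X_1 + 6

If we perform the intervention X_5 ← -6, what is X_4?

-4

The intervention breaks the incoming arrows to X_5: X_5 = 2*X_3 + 3*X_1 + 6 no longer applies, and X_5 = -6.
Since X_4 is not a descendant of the intervened variable, it is unaffected.
X_2 = X_1 - 3  [with X_1=0]  = -3
X_4 = min(X_2, X_1) - 1  [with X_2=-3, X_1=0]  = -4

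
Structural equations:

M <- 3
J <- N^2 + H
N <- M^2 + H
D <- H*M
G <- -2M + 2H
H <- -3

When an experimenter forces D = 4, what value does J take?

33

do(D=4) replaces the equation D <- H*M with the constant D = 4.
No directed path runs from D to J, so J keeps its natural value.
N = M^2 + H  [with M=3, H=-3]  = 6
J = N^2 + H  [with N=6, H=-3]  = 33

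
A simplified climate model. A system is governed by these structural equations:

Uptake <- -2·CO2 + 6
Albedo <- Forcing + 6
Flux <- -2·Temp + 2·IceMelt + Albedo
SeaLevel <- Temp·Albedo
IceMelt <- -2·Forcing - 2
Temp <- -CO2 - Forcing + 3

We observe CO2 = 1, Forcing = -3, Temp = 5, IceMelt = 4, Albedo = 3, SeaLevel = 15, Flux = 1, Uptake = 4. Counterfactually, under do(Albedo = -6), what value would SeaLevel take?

The intervention breaks the incoming arrows to Albedo: Albedo <- Forcing + 6 no longer applies, and Albedo = -6.
Temp = -CO2 - Forcing + 3  [with CO2=1, Forcing=-3]  = 5
SeaLevel = Temp·Albedo  [with Temp=5, Albedo=-6]  = -30

-30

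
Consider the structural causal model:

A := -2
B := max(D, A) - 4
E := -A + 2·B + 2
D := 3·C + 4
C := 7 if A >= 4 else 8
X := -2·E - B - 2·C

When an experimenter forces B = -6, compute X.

Under do(B=-6), the mechanism B := max(D, A) - 4 is discarded; B is fixed at -6.
C = 7 if A >= 4 else 8  [with A=-2]  = 8
E = -A + 2·B + 2  [with A=-2, B=-6]  = -8
X = -2·E - B - 2·C  [with E=-8, B=-6, C=8]  = 6

6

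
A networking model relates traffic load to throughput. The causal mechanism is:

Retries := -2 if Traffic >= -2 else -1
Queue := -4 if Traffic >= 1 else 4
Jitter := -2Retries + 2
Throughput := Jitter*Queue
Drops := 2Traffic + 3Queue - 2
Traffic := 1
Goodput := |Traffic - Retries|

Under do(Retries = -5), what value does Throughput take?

-48

Under do(Retries=-5), the mechanism Retries := -2 if Traffic >= -2 else -1 is discarded; Retries is fixed at -5.
Queue = -4 if Traffic >= 1 else 4  [with Traffic=1]  = -4
Jitter = -2Retries + 2  [with Retries=-5]  = 12
Throughput = Jitter*Queue  [with Jitter=12, Queue=-4]  = -48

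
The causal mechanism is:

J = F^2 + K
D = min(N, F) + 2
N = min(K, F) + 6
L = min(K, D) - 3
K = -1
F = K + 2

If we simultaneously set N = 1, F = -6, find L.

Setting N = 1, F = -6 by intervention discards those variables' equations.
D = min(N, F) + 2  [with N=1, F=-6]  = -4
L = min(K, D) - 3  [with K=-1, D=-4]  = -7

-7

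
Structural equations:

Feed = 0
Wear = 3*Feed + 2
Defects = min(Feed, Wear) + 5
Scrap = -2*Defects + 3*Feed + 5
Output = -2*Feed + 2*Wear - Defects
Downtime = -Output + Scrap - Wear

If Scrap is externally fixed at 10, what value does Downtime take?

9

Under do(Scrap=10), the mechanism Scrap = -2*Defects + 3*Feed + 5 is discarded; Scrap is fixed at 10.
Wear = 3*Feed + 2  [with Feed=0]  = 2
Defects = min(Feed, Wear) + 5  [with Feed=0, Wear=2]  = 5
Output = -2*Feed + 2*Wear - Defects  [with Feed=0, Wear=2, Defects=5]  = -1
Downtime = -Output + Scrap - Wear  [with Output=-1, Scrap=10, Wear=2]  = 9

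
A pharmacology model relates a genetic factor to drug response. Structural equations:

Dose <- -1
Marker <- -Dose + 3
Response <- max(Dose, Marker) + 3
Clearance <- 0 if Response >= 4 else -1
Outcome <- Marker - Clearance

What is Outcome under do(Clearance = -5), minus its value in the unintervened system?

5

Intervening sets Clearance = -5 and removes its equation (Clearance <- 0 if Response >= 4 else -1).
Marker = -Dose + 3  [with Dose=-1]  = 4
Outcome = Marker - Clearance  [with Marker=4, Clearance=-5]  = 9
Without intervention: Marker = -Dose + 3  [with Dose=-1]  = 4; Response = max(Dose, Marker) + 3  [with Dose=-1, Marker=4]  = 7; Clearance = 0 if Response >= 4 else -1  [with Response=7]  = 0; Outcome = Marker - Clearance  [with Marker=4, Clearance=0]  = 4.
Change = 9 − 4 = 5.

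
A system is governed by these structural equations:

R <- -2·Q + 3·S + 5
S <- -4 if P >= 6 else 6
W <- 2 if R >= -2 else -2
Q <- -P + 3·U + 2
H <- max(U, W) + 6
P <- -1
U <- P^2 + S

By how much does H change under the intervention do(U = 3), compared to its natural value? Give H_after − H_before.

The intervention breaks the incoming arrows to U: U <- P^2 + S no longer applies, and U = 3.
S = -4 if P >= 6 else 6  [with P=-1]  = 6
Q = -P + 3·U + 2  [with P=-1, U=3]  = 12
R = -2·Q + 3·S + 5  [with Q=12, S=6]  = -1
W = 2 if R >= -2 else -2  [with R=-1]  = 2
H = max(U, W) + 6  [with U=3, W=2]  = 9
Without intervention: S = -4 if P >= 6 else 6  [with P=-1]  = 6; U = P^2 + S  [with P=-1, S=6]  = 7; Q = -P + 3·U + 2  [with P=-1, U=7]  = 24; R = -2·Q + 3·S + 5  [with Q=24, S=6]  = -25; W = 2 if R >= -2 else -2  [with R=-25]  = -2; H = max(U, W) + 6  [with U=7, W=-2]  = 13.
Change = 9 − 13 = -4.

-4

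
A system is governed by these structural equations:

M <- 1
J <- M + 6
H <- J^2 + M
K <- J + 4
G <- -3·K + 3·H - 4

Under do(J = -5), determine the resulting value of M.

Under do(J=-5), the mechanism J <- M + 6 is discarded; J is fixed at -5.
M is not downstream of the intervention, so its value is determined by the original equations.

1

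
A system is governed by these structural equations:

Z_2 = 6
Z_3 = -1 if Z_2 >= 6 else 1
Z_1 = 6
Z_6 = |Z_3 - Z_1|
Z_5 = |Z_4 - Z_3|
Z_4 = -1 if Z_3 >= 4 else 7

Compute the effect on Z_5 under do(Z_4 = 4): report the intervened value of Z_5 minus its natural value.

Intervening sets Z_4 = 4 and removes its equation (Z_4 = -1 if Z_3 >= 4 else 7).
Z_3 = -1 if Z_2 >= 6 else 1  [with Z_2=6]  = -1
Z_5 = |Z_4 - Z_3|  [with Z_4=4, Z_3=-1]  = 5
Without intervention: Z_3 = -1 if Z_2 >= 6 else 1  [with Z_2=6]  = -1; Z_4 = -1 if Z_3 >= 4 else 7  [with Z_3=-1]  = 7; Z_5 = |Z_4 - Z_3|  [with Z_4=7, Z_3=-1]  = 8.
Change = 5 − 8 = -3.

-3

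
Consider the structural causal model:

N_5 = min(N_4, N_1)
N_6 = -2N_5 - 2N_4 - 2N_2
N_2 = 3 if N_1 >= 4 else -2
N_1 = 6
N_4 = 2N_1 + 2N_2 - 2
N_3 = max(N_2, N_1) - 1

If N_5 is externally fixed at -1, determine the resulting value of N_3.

do(N_5=-1) replaces the equation N_5 = min(N_4, N_1) with the constant N_5 = -1.
N_3 is not downstream of the intervention, so its value is determined by the original equations.
N_2 = 3 if N_1 >= 4 else -2  [with N_1=6]  = 3
N_3 = max(N_2, N_1) - 1  [with N_2=3, N_1=6]  = 5

5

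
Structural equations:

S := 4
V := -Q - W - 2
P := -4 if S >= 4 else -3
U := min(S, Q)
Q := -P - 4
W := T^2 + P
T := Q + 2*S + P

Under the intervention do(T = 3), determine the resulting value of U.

The intervention breaks the incoming arrows to T: T := Q + 2*S + P no longer applies, and T = 3.
No directed path runs from T to U, so U keeps its natural value.
P = -4 if S >= 4 else -3  [with S=4]  = -4
Q = -P - 4  [with P=-4]  = 0
U = min(S, Q)  [with S=4, Q=0]  = 0

0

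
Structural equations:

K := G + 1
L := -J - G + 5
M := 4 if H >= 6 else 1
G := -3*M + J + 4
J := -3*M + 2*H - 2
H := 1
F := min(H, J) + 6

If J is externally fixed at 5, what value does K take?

do(J=5) replaces the equation J := -3*M + 2*H - 2 with the constant J = 5.
M = 4 if H >= 6 else 1  [with H=1]  = 1
G = -3*M + J + 4  [with M=1, J=5]  = 6
K = G + 1  [with G=6]  = 7

7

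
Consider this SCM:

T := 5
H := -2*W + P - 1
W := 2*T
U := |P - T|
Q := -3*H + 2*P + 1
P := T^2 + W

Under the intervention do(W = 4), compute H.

20

Under do(W=4), the mechanism W := 2*T is discarded; W is fixed at 4.
P = T^2 + W  [with T=5, W=4]  = 29
H = -2*W + P - 1  [with W=4, P=29]  = 20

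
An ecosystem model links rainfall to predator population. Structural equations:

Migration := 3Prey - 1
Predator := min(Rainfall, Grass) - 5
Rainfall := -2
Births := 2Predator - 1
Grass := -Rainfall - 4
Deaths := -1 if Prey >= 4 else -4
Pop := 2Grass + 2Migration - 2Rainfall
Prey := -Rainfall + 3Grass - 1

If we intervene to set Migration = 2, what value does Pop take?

do(Migration=2) replaces the equation Migration := 3Prey - 1 with the constant Migration = 2.
Grass = -Rainfall - 4  [with Rainfall=-2]  = -2
Pop = 2Grass + 2Migration - 2Rainfall  [with Grass=-2, Migration=2, Rainfall=-2]  = 4

4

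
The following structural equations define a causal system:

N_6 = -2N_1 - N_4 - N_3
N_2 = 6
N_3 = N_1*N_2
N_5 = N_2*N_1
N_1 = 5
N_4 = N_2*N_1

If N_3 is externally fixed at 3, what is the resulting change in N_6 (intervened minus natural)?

27

The intervention breaks the incoming arrows to N_3: N_3 = N_1*N_2 no longer applies, and N_3 = 3.
N_4 = N_2*N_1  [with N_2=6, N_1=5]  = 30
N_6 = -2N_1 - N_4 - N_3  [with N_1=5, N_4=30, N_3=3]  = -43
Without intervention: N_3 = N_1*N_2  [with N_1=5, N_2=6]  = 30; N_4 = N_2*N_1  [with N_2=6, N_1=5]  = 30; N_6 = -2N_1 - N_4 - N_3  [with N_1=5, N_4=30, N_3=30]  = -70.
Change = -43 − (-70) = 27.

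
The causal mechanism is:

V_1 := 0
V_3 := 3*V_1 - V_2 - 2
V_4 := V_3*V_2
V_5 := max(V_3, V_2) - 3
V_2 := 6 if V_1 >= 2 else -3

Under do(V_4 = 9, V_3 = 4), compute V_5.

The joint intervention fixes V_4 = 9, V_3 = 4, removing each variable's own equation.
V_2 = 6 if V_1 >= 2 else -3  [with V_1=0]  = -3
V_5 = max(V_3, V_2) - 3  [with V_3=4, V_2=-3]  = 1

1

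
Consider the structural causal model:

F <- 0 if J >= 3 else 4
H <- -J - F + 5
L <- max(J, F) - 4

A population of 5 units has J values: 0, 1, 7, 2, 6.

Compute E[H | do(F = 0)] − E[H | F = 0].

3.3

Under do(F=0), F's equation is replaced by F=0 for every unit. Per-unit H: 5, 4, -2, 3, -1. Mean = 1.8.
E[H|F=0] averages over only the 2 units with F=0 (J = 7, 6): H = -2, -1, mean -1.5.
Difference = 1.8 − (-1.5) = 3.3.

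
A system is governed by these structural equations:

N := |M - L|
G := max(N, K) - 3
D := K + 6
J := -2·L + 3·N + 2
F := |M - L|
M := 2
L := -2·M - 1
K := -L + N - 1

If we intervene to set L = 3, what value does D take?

Under do(L=3), the mechanism L := -2·M - 1 is discarded; L is fixed at 3.
N = |M - L|  [with M=2, L=3]  = 1
K = -L + N - 1  [with L=3, N=1]  = -3
D = K + 6  [with K=-3]  = 3

3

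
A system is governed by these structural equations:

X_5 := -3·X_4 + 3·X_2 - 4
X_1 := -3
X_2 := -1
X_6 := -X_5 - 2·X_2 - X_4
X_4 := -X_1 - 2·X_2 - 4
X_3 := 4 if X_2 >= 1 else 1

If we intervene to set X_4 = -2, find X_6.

Under do(X_4=-2), the mechanism X_4 := -X_1 - 2·X_2 - 4 is discarded; X_4 is fixed at -2.
X_5 = -3·X_4 + 3·X_2 - 4  [with X_4=-2, X_2=-1]  = -1
X_6 = -X_5 - 2·X_2 - X_4  [with X_5=-1, X_2=-1, X_4=-2]  = 5

5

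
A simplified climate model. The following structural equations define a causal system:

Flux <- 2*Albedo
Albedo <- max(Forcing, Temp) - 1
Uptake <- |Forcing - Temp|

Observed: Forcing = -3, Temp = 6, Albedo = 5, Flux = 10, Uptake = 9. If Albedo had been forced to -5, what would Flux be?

The intervention breaks the incoming arrows to Albedo: Albedo <- max(Forcing, Temp) - 1 no longer applies, and Albedo = -5.
Flux = 2*Albedo  [with Albedo=-5]  = -10

-10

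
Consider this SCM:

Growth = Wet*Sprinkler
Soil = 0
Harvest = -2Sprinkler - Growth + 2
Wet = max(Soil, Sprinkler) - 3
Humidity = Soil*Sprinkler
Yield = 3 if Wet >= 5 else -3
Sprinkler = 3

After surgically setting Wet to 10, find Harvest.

The intervention breaks the incoming arrows to Wet: Wet = max(Soil, Sprinkler) - 3 no longer applies, and Wet = 10.
Growth = Wet*Sprinkler  [with Wet=10, Sprinkler=3]  = 30
Harvest = -2Sprinkler - Growth + 2  [with Sprinkler=3, Growth=30]  = -34

-34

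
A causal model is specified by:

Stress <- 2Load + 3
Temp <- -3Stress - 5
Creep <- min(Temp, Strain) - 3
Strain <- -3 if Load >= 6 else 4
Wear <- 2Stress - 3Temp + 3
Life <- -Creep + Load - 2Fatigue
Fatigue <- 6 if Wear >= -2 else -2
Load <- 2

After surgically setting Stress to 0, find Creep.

do(Stress=0) replaces the equation Stress <- 2Load + 3 with the constant Stress = 0.
Strain = -3 if Load >= 6 else 4  [with Load=2]  = 4
Temp = -3Stress - 5  [with Stress=0]  = -5
Creep = min(Temp, Strain) - 3  [with Temp=-5, Strain=4]  = -8

-8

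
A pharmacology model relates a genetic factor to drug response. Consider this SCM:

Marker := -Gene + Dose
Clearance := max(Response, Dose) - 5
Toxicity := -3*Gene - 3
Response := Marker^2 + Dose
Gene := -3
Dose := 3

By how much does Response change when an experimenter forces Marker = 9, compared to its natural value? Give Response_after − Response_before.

The intervention breaks the incoming arrows to Marker: Marker := -Gene + Dose no longer applies, and Marker = 9.
Response = Marker^2 + Dose  [with Marker=9, Dose=3]  = 84
Without intervention: Marker = -Gene + Dose  [with Gene=-3, Dose=3]  = 6; Response = Marker^2 + Dose  [with Marker=6, Dose=3]  = 39.
Change = 84 − 39 = 45.

45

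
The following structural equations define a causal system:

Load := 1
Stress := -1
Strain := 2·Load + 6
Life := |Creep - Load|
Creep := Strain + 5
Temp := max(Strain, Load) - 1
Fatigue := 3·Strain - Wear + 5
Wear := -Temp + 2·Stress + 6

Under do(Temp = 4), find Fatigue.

The intervention breaks the incoming arrows to Temp: Temp := max(Strain, Load) - 1 no longer applies, and Temp = 4.
Strain = 2·Load + 6  [with Load=1]  = 8
Wear = -Temp + 2·Stress + 6  [with Temp=4, Stress=-1]  = 0
Fatigue = 3·Strain - Wear + 5  [with Strain=8, Wear=0]  = 29

29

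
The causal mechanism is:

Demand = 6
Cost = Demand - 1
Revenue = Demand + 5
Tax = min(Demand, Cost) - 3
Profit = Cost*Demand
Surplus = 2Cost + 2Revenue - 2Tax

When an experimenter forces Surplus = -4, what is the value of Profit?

do(Surplus=-4) replaces the equation Surplus = 2Cost + 2Revenue - 2Tax with the constant Surplus = -4.
Since Profit is not a descendant of the intervened variable, it is unaffected.
Cost = Demand - 1  [with Demand=6]  = 5
Profit = Cost*Demand  [with Cost=5, Demand=6]  = 30

30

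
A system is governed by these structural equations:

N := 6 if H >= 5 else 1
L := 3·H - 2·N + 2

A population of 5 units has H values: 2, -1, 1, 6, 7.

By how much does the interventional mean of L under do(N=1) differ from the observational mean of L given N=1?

7

do(N=1) breaks N's dependence on H. With N=1 fixed, L across the units is 6, -3, 3, 18, 21, mean 9.
Observing N=1 restricts to units where N's equation naturally yields 1: H ∈ {2, -1, 1}. In that subpopulation L = 6, -3, 3, mean 2.
Difference = 9 − 2 = 7.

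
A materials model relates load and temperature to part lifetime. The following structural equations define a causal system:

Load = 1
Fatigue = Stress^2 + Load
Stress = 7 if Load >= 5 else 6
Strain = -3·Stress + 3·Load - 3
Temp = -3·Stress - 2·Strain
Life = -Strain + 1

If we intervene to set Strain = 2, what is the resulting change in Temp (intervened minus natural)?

The intervention breaks the incoming arrows to Strain: Strain = -3·Stress + 3·Load - 3 no longer applies, and Strain = 2.
Stress = 7 if Load >= 5 else 6  [with Load=1]  = 6
Temp = -3·Stress - 2·Strain  [with Stress=6, Strain=2]  = -22
Without intervention: Stress = 7 if Load >= 5 else 6  [with Load=1]  = 6; Strain = -3·Stress + 3·Load - 3  [with Stress=6, Load=1]  = -18; Temp = -3·Stress - 2·Strain  [with Stress=6, Strain=-18]  = 18.
Change = -22 − 18 = -40.

-40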